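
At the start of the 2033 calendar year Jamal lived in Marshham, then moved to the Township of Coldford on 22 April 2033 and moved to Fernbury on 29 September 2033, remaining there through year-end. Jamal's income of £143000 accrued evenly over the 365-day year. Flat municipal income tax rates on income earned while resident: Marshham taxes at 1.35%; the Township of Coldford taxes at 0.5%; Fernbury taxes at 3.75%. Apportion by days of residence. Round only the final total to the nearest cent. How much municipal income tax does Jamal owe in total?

Marshham, 1 January – 21 April 2033: 111 days → £143000 × 1.35% × 111/365 = £587.0836
The Township of Coldford, 22 April – 28 September 2033: 160 days → £143000 × 0.5% × 160/365 = £313.4247
Fernbury, 29 September – 31 December 2033: 94 days → £143000 × 3.75% × 94/365 = £1381.0274
Total = £2281.5356

£2281.54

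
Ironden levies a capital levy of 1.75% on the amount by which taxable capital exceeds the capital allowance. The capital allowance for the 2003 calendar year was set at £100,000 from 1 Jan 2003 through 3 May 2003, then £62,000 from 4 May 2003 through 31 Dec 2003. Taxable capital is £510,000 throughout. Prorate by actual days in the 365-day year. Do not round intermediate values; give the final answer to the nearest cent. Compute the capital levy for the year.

1 Jan – 3 May 2003: 123 days, exemption £100,000 → (£510,000 − £100,000) × 1.75% × 123/365 = £2,417.8767
4 May – 31 Dec 2003: 242 days, exemption £62,000 → (£510,000 − £62,000) × 1.75% × 242/365 = £5,198.0274
Total = £7,615.9041

£7,615.90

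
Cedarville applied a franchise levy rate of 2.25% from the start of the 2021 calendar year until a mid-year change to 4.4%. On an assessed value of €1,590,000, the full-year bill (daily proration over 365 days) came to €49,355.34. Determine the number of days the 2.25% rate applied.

220 days

Let d = days at the first rate; then 365 − d days at the second rate.
€1,590,000 × [2.25%·d + 4.4%·(365−d)] / 365 = €49,355.34
Solving gives d = 220, so the new rate took effect on August 9, 2021.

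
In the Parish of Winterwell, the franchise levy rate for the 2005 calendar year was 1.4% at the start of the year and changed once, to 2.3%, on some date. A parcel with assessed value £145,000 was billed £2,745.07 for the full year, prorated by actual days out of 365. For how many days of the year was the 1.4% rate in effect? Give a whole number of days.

165 days

Let d = days at the first rate; then 365 − d days at the second rate.
£145,000 × [1.4%·d + 2.3%·(365−d)] / 365 = £2,745.07
Solving gives d = 165, so the new rate took effect on 15 Jun 2005.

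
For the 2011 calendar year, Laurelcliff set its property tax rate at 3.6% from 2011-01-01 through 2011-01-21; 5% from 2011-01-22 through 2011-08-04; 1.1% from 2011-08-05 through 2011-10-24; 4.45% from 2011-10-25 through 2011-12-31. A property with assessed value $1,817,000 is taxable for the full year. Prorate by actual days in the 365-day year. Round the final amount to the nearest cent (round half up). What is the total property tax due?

$71,798.88

2011-01-01 to 2011-01-21: 21 days at 3.6% → $1,817,000 × 3.6% × 21/365 = $3,763.4301
2011-01-22 to 2011-08-04: 195 days at 5% → $1,817,000 × 5% × 195/365 = $48,536.3014
2011-08-05 to 2011-10-24: 81 days at 1.1% → $1,817,000 × 1.1% × 81/365 = $4,435.4712
2011-10-25 to 2011-12-31: 68 days at 4.45% → $1,817,000 × 4.45% × 68/365 = $15,063.6767
Total = $71,798.8795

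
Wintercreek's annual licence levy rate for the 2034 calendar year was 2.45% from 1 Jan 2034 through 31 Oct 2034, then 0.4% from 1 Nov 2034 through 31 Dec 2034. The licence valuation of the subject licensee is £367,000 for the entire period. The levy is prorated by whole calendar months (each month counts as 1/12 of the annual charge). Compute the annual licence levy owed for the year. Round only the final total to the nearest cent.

£7,737.58

1 Jan – 31 Oct 2034: 10 months at 2.45% → £367,000 × 2.45% × 10/12 = £7,492.9167
1 Nov – 31 Dec 2034: 2 months at 0.4% → £367,000 × 0.4% × 2/12 = £244.6667
Total = £7,737.5833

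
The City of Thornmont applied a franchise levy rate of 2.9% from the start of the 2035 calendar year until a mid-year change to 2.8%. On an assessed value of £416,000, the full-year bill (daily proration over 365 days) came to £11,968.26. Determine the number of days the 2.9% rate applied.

281 days

Let d = days at the first rate; then 365 − d days at the second rate.
£416,000 × [2.9%·d + 2.8%·(365−d)] / 365 = £11,968.26
Solving gives d = 281, so the new rate took effect on October 9, 2035.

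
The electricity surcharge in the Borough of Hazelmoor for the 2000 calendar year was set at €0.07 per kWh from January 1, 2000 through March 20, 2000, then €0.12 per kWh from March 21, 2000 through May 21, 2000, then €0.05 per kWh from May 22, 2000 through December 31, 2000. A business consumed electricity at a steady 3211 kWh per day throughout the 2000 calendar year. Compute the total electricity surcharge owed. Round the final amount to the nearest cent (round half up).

January 1 – March 20, 2000: 80 days × 3211 kWh/day = 256,880 kWh at €0.07/kWh → €17,981.60
March 21 – May 21, 2000: 62 days × 3211 kWh/day = 199,082 kWh at €0.12/kWh → €23,889.84
May 22 – December 31, 2000: 224 days × 3211 kWh/day = 719,264 kWh at €0.05/kWh → €35,963.20

€77,834.64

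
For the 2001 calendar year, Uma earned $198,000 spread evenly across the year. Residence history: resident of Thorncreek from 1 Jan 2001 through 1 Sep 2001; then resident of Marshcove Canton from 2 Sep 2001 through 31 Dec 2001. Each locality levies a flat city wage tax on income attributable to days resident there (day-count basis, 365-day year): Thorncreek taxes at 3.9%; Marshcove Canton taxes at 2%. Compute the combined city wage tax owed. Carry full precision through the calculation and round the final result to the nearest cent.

$6,474.87

Thorncreek, 1 Jan – 1 Sep 2001: 244 days → $198,000 × 3.9% × 244/365 = $5,162.1041
Marshcove Canton, 2 Sep – 31 Dec 2001: 121 days → $198,000 × 2% × 121/365 = $1,312.7671
Total = $6,474.8712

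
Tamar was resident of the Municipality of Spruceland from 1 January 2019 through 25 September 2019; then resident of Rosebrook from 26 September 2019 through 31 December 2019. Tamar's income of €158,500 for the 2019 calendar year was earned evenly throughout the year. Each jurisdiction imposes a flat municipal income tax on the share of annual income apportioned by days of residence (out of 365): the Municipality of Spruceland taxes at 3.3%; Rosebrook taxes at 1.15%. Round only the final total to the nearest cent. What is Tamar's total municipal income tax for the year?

The Municipality of Spruceland, 1 January – 25 September 2019: 268 days → €158,500 × 3.3% × 268/365 = €3,840.4767
Rosebrook, 26 September – 31 December 2019: 97 days → €158,500 × 1.15% × 97/365 = €484.4021
Total = €4,324.8788

€4,324.88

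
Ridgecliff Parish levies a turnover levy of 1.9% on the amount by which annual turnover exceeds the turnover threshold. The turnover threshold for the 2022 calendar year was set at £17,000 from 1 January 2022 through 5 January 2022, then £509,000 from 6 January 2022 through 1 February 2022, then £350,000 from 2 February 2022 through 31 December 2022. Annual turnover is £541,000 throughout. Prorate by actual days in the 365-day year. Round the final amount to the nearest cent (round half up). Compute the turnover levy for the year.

1 January – 5 January 2022: 5 days, exemption £17,000 → (£541,000 − £17,000) × 1.9% × 5/365 = £136.3836
6 January – 1 February 2022: 27 days, exemption £509,000 → (£541,000 − £509,000) × 1.9% × 27/365 = £44.9753
2 February – 31 December 2022: 333 days, exemption £350,000 → (£541,000 − £350,000) × 1.9% × 333/365 = £3,310.8411
Total = £3,492.2000

£3,492.20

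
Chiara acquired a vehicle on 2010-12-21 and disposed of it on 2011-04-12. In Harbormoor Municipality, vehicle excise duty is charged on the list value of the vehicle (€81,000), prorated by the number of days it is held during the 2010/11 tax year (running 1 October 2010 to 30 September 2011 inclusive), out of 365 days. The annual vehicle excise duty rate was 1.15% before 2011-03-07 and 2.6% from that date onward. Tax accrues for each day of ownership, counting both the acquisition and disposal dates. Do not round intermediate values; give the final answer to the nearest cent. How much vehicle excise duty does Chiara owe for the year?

€407.44

2010-12-21 to 2011-03-06: 76 days at 1.15% → €81,000 × 1.15% × 76/365 = €193.9562
2011-03-07 to 2011-04-12: 37 days at 2.6% → €81,000 × 2.6% × 37/365 = €213.4849
Total = €407.4411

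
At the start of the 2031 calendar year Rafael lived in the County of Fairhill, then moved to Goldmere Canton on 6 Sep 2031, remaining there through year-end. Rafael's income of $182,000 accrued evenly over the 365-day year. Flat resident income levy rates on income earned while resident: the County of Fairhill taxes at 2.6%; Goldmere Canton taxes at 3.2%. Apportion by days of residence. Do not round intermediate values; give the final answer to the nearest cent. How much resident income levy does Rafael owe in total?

$5,082.04

The County of Fairhill, 1 Jan – 5 Sep 2031: 248 days → $182,000 × 2.6% × 248/365 = $3,215.1671
Goldmere Canton, 6 Sep – 31 Dec 2031: 117 days → $182,000 × 3.2% × 117/365 = $1,866.8712
Total = $5,082.0384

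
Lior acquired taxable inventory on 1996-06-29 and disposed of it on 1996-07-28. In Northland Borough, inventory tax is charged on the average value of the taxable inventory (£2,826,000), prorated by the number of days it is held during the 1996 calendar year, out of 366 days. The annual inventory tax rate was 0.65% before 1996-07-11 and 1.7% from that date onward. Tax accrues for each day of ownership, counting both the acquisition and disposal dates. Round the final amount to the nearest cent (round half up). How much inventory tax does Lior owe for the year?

1996-06-29 to 1996-07-10: 12 days at 0.65% → £2,826,000 × 0.65% × 12/366 = £602.2623
1996-07-11 to 1996-07-28: 18 days at 1.7% → £2,826,000 × 1.7% × 18/366 = £2,362.7213
Total = £2,964.9836

£2,964.98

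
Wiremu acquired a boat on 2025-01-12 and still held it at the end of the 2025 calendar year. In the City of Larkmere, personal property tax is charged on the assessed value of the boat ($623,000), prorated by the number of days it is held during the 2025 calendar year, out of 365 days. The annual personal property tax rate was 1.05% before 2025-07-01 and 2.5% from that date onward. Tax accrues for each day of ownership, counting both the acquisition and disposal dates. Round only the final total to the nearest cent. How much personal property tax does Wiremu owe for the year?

2025-01-12 to 2025-06-30: 170 days at 1.05% → $623,000 × 1.05% × 170/365 = $3,046.7260
2025-07-01 to 2025-12-31: 184 days at 2.5% → $623,000 × 2.5% × 184/365 = $7,851.5068
Total = $10,898.2329

$10,898.23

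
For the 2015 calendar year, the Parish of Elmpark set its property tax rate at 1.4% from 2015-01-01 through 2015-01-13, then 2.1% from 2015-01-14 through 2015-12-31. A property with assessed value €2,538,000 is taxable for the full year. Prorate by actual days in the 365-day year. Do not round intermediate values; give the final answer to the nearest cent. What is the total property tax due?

2015-01-01 to 2015-01-13: 13 days at 1.4% → €2,538,000 × 1.4% × 13/365 = €1,265.5233
2015-01-14 to 2015-12-31: 352 days at 2.1% → €2,538,000 × 2.1% × 352/365 = €51,399.7151
Total = €52,665.2384

€52,665.24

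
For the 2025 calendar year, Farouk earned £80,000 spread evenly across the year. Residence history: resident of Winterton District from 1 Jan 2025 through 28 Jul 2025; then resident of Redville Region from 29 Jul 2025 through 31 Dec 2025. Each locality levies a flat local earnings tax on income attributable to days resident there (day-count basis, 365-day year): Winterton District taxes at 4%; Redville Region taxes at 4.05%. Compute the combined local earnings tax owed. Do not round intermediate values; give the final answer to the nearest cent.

Winterton District, 1 Jan – 28 Jul 2025: 209 days → £80,000 × 4% × 209/365 = £1,832.3288
Redville Region, 29 Jul – 31 Dec 2025: 156 days → £80,000 × 4.05% × 156/365 = £1,384.7671
Total = £3,217.0959

£3,217.10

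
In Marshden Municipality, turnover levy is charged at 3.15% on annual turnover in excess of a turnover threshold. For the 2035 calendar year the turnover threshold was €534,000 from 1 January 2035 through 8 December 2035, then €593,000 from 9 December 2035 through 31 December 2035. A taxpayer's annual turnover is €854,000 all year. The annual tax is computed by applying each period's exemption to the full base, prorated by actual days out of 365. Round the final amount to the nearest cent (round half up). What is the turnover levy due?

€9,962.89

1 January – 8 December 2035: 342 days, exemption €534,000 → (€854,000 − €534,000) × 3.15% × 342/365 = €9,444.8219
9 December – 31 December 2035: 23 days, exemption €593,000 → (€854,000 − €593,000) × 3.15% × 23/365 = €518.0671
Total = €9,962.8890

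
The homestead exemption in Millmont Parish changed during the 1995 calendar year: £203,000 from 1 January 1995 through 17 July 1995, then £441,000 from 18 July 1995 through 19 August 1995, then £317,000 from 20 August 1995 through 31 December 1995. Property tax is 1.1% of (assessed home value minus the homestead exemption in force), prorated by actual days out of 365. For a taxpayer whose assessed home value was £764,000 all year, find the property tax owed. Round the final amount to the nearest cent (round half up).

1 January – 17 July 1995: 198 days, exemption £203,000 → (£764,000 − £203,000) × 1.1% × 198/365 = £3,347.5562
18 July – 19 August 1995: 33 days, exemption £441,000 → (£764,000 − £441,000) × 1.1% × 33/365 = £321.2301
20 August – 31 December 1995: 134 days, exemption £317,000 → (£764,000 − £317,000) × 1.1% × 134/365 = £1,805.1452
Total = £5,473.9315

£5,473.93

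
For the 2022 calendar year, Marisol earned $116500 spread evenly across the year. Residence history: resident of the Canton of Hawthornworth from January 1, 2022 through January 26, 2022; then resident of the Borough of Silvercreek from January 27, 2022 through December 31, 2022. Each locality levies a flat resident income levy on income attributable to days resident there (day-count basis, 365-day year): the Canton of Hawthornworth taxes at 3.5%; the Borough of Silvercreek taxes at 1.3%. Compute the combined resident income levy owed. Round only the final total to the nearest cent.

$1697.07

The Canton of Hawthornworth, January 1 – January 26, 2022: 26 days → $116500 × 3.5% × 26/365 = $290.4521
The Borough of Silvercreek, January 27 – December 31, 2022: 339 days → $116500 × 1.3% × 339/365 = $1406.6178
Total = $1697.0699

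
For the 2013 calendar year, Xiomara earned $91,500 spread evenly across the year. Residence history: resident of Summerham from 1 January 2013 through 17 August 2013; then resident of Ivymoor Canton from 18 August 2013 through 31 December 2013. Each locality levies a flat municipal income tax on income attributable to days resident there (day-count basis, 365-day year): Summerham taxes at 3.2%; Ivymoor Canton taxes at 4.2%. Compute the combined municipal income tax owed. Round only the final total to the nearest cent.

$3,268.93

Summerham, 1 January – 17 August 2013: 229 days → $91,500 × 3.2% × 229/365 = $1,837.0192
Ivymoor Canton, 18 August – 31 December 2013: 136 days → $91,500 × 4.2% × 136/365 = $1,431.9123
Total = $3,268.9315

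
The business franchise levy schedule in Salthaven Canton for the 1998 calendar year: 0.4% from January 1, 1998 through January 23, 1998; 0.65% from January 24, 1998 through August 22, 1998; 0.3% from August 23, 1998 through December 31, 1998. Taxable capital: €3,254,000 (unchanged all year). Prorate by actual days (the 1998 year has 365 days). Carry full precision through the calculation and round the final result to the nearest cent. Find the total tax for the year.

€16,550.82

January 1 – January 23, 1998: 23 days at 0.4% → €3,254,000 × 0.4% × 23/365 = €820.1863
January 24 – August 22, 1998: 211 days at 0.65% → €3,254,000 × 0.65% × 211/365 = €12,227.0164
August 23 – December 31, 1998: 131 days at 0.3% → €3,254,000 × 0.3% × 131/365 = €3,503.6219
Total = €16,550.8247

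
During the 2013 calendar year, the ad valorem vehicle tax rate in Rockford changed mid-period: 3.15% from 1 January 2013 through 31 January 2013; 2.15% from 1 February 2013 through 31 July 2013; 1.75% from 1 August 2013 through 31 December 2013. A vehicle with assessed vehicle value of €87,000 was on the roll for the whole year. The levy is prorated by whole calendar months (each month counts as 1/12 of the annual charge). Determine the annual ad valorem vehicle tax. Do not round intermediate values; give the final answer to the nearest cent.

1 January – 31 January 2013: 1 month at 3.15% → €87,000 × 3.15% × 1/12 = €228.3750
1 February – 31 July 2013: 6 months at 2.15% → €87,000 × 2.15% × 6/12 = €935.2500
1 August – 31 December 2013: 5 months at 1.75% → €87,000 × 1.75% × 5/12 = €634.3750
Total = €1,798.0000

€1,798.00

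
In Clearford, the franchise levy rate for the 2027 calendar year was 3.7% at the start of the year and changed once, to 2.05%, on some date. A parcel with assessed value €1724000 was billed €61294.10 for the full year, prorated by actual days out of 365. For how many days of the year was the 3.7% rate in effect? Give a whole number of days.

Let d = days at the first rate; then 365 − d days at the second rate.
€1724000 × [3.7%·d + 2.05%·(365−d)] / 365 = €61294.10
Solving gives d = 333, so the new rate took effect on November 30, 2027.

333 days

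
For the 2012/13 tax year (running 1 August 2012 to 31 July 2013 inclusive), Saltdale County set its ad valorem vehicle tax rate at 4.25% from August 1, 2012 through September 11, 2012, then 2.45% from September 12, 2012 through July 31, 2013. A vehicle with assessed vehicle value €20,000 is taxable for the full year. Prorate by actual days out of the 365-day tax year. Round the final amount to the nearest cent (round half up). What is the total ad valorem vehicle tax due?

€531.42

August 1 – September 11, 2012: 42 days at 4.25% → €20,000 × 4.25% × 42/365 = €97.8082
September 12, 2012 – July 31, 2013: 323 days at 2.45% → €20,000 × 2.45% × 323/365 = €433.6164
Total = €531.4247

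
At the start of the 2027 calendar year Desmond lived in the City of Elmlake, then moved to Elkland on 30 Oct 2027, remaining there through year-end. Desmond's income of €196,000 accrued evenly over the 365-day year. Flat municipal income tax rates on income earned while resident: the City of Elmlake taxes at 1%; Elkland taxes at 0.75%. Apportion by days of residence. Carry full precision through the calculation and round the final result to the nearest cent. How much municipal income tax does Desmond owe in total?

The City of Elmlake, 1 Jan – 29 Oct 2027: 302 days → €196,000 × 1% × 302/365 = €1,621.6986
Elkland, 30 Oct – 31 Dec 2027: 63 days → €196,000 × 0.75% × 63/365 = €253.7260
Total = €1,875.4247

€1,875.42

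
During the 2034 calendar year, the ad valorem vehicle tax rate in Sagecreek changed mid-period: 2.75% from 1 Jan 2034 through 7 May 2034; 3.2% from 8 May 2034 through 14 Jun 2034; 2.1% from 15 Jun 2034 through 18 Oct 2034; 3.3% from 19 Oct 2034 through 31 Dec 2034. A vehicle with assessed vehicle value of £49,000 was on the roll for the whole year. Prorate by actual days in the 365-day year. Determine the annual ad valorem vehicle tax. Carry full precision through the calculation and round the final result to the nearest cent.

£1,315.15

1 Jan – 7 May 2034: 127 days at 2.75% → £49,000 × 2.75% × 127/365 = £468.8562
8 May – 14 Jun 2034: 38 days at 3.2% → £49,000 × 3.2% × 38/365 = £163.2438
15 Jun – 18 Oct 2034: 126 days at 2.1% → £49,000 × 2.1% × 126/365 = £355.2164
19 Oct – 31 Dec 2034: 74 days at 3.3% → £49,000 × 3.3% × 74/365 = £327.8301
Total = £1,315.1466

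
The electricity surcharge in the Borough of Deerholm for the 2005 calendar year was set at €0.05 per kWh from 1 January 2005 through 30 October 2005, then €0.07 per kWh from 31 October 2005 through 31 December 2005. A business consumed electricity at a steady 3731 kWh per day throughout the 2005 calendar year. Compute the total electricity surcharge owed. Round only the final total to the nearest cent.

€72,717.19

1 January – 30 October 2005: 303 days × 3731 kWh/day = 1,130,493 kWh at €0.05/kWh → €56,524.65
31 October – 31 December 2005: 62 days × 3731 kWh/day = 231,322 kWh at €0.07/kWh → €16,192.54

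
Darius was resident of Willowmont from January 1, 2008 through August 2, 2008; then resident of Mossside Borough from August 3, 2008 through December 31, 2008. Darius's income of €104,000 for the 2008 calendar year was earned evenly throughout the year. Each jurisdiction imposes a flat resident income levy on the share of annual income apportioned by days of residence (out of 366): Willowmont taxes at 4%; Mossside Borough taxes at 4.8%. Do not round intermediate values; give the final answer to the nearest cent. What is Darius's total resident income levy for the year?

Willowmont, January 1 – August 2, 2008: 215 days → €104,000 × 4% × 215/366 = €2,443.7158
Mossside Borough, August 3 – December 31, 2008: 151 days → €104,000 × 4.8% × 151/366 = €2,059.5410
Total = €4,503.2568

€4,503.26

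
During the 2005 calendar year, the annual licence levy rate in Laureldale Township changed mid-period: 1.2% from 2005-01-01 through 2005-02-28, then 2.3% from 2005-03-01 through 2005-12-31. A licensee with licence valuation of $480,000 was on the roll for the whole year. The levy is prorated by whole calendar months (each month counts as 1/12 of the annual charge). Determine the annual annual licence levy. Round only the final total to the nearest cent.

2005-01-01 to 2005-02-28: 2 months at 1.2% → $480,000 × 1.2% × 2/12 = $960.0000
2005-03-01 to 2005-12-31: 10 months at 2.3% → $480,000 × 2.3% × 10/12 = $9,200.0000
Total = $10,160.0000

$10,160.00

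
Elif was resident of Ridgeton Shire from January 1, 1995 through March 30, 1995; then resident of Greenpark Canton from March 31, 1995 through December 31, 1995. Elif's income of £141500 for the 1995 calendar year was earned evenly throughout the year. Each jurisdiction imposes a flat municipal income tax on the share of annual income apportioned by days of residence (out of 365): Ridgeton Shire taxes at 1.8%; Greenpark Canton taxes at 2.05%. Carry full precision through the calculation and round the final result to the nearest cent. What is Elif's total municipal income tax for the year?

£2814.49

Ridgeton Shire, January 1 – March 30, 1995: 89 days → £141500 × 1.8% × 89/365 = £621.0493
Greenpark Canton, March 31 – December 31, 1995: 276 days → £141500 × 2.05% × 276/365 = £2193.4438
Total = £2814.4932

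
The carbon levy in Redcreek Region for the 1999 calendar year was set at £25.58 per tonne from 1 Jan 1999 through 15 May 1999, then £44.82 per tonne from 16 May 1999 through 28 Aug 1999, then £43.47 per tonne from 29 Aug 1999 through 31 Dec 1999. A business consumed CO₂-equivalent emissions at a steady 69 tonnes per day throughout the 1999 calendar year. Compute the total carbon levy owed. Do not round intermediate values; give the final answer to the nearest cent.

1 Jan – 15 May 1999: 135 days × 69 tonnes/day = 9,315 tonnes at £25.58/tonne → £238277.70
16 May – 28 Aug 1999: 105 days × 69 tonnes/day = 7,245 tonnes at £44.82/tonne → £324720.90
29 Aug – 31 Dec 1999: 125 days × 69 tonnes/day = 8,625 tonnes at £43.47/tonne → £374928.75

£937927.35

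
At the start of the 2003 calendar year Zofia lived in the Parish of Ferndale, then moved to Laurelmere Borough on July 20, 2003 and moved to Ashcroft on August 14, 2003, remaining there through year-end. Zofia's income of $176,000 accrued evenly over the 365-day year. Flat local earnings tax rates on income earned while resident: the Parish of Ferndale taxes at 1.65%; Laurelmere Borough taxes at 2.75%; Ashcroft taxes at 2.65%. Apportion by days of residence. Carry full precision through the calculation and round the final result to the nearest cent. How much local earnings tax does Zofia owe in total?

The Parish of Ferndale, January 1 – July 19, 2003: 200 days → $176,000 × 1.65% × 200/365 = $1,591.2329
Laurelmere Borough, July 20 – August 13, 2003: 25 days → $176,000 × 2.75% × 25/365 = $331.5068
Ashcroft, August 14 – December 31, 2003: 140 days → $176,000 × 2.65% × 140/365 = $1,788.9315
Total = $3,711.6712

$3,711.67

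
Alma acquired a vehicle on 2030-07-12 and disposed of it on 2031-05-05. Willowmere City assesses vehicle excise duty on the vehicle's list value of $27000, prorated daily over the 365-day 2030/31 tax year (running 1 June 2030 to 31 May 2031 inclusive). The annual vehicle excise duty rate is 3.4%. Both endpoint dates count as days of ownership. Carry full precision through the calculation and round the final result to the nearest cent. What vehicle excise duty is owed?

$749.49

Days held (2030-07-12 to 2031-05-05): 298 out of 365
Tax = $27000 × 3.4% × 298/365 = $749.4904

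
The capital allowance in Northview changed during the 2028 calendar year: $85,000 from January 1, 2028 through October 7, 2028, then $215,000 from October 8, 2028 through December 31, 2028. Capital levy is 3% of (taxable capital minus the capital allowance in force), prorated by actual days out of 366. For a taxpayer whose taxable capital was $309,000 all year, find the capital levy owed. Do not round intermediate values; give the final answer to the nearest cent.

January 1 – October 7, 2028: 281 days, exemption $85,000 → ($309,000 − $85,000) × 3% × 281/366 = $5,159.3443
October 8 – December 31, 2028: 85 days, exemption $215,000 → ($309,000 − $215,000) × 3% × 85/366 = $654.9180
Total = $5,814.2623

$5,814.26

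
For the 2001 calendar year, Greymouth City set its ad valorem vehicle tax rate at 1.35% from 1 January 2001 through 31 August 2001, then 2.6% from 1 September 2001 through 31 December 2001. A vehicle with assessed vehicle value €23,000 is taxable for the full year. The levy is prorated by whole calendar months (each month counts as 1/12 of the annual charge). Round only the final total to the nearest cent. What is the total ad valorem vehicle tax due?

€406.33

1 January – 31 August 2001: 8 months at 1.35% → €23,000 × 1.35% × 8/12 = €207.0000
1 September – 31 December 2001: 4 months at 2.6% → €23,000 × 2.6% × 4/12 = €199.3333
Total = €406.3333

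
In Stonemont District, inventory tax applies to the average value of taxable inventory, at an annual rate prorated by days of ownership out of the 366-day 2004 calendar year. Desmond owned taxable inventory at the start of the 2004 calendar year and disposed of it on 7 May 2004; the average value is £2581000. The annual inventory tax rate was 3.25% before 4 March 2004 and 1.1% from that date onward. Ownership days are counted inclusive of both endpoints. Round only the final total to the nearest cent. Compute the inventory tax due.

1 January – 3 March 2004: 63 days at 3.25% → £2581000 × 3.25% × 63/366 = £14438.7910
4 March – 7 May 2004: 65 days at 1.1% → £2581000 × 1.1% × 65/366 = £5042.1175
Total = £19480.9085

£19480.91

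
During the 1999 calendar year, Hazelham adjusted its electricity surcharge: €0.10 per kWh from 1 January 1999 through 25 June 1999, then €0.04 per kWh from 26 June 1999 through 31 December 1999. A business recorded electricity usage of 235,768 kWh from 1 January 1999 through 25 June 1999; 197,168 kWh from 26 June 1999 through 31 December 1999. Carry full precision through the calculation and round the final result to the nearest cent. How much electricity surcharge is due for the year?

1 January – 25 June 1999: 235,768 kWh at €0.10/kWh → €23,576.80
26 June – 31 December 1999: 197,168 kWh at €0.04/kWh → €7,886.72

€31,463.52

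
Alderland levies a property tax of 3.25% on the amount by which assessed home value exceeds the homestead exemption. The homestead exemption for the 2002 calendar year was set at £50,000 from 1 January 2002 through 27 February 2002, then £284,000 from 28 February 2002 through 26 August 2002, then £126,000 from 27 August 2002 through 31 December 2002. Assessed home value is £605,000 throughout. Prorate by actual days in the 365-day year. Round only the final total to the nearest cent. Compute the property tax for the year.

£13,427.66

1 January – 27 February 2002: 58 days, exemption £50,000 → (£605,000 − £50,000) × 3.25% × 58/365 = £2,866.2329
28 February – 26 August 2002: 180 days, exemption £284,000 → (£605,000 − £284,000) × 3.25% × 180/365 = £5,144.7945
27 August – 31 December 2002: 127 days, exemption £126,000 → (£605,000 − £126,000) × 3.25% × 127/365 = £5,416.6370
Total = £13,427.6644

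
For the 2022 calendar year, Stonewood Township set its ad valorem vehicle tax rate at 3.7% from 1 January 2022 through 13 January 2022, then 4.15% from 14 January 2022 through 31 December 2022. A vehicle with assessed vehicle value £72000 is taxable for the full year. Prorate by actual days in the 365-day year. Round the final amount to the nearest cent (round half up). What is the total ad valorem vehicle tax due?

1 January – 13 January 2022: 13 days at 3.7% → £72000 × 3.7% × 13/365 = £94.8822
14 January – 31 December 2022: 352 days at 4.15% → £72000 × 4.15% × 352/365 = £2881.5781
Total = £2976.4603

£2976.46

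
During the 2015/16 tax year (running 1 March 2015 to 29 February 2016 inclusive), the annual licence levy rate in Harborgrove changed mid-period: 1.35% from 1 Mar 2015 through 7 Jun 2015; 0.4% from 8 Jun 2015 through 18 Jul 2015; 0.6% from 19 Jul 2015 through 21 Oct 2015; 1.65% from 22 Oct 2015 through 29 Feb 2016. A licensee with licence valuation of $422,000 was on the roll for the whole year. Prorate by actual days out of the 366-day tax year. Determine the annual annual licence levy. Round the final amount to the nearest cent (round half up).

$4,879.52

1 Mar – 7 Jun 2015: 99 days at 1.35% → $422,000 × 1.35% × 99/366 = $1,540.9918
8 Jun – 18 Jul 2015: 41 days at 0.4% → $422,000 × 0.4% × 41/366 = $189.0929
19 Jul – 21 Oct 2015: 95 days at 0.6% → $422,000 × 0.6% × 95/366 = $657.2131
22 Oct 2015 – 29 Feb 2016: 131 days at 1.65% → $422,000 × 1.65% × 131/366 = $2,492.2213
Total = $4,879.5191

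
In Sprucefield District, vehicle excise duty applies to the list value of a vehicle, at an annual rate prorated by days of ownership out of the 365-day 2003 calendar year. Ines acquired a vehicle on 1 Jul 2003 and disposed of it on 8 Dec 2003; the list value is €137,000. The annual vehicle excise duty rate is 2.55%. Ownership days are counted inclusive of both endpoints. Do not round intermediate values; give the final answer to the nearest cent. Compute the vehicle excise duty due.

€1,540.97

Days held (1 Jul – 8 Dec 2003): 161 out of 365
Tax = €137,000 × 2.55% × 161/365 = €1,540.9685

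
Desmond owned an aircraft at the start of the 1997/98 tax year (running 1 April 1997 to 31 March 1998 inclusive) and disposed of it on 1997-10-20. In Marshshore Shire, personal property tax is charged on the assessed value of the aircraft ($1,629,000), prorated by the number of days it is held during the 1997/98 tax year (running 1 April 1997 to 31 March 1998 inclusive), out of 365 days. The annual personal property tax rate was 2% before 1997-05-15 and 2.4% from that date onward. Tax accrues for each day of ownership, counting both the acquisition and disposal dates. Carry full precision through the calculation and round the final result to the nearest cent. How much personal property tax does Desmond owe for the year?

1997-04-01 to 1997-05-14: 44 days at 2% → $1,629,000 × 2% × 44/365 = $3,927.4521
1997-05-15 to 1997-10-20: 159 days at 2.4% → $1,629,000 × 2.4% × 159/365 = $17,030.8603
Total = $20,958.3123

$20,958.31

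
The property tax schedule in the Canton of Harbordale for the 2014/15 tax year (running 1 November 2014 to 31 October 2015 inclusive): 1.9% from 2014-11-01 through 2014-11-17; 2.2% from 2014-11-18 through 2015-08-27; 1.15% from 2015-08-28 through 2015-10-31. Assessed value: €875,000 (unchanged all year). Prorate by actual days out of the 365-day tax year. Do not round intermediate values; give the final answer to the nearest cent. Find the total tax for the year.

€17,491.61

2014-11-01 to 2014-11-17: 17 days at 1.9% → €875,000 × 1.9% × 17/365 = €774.3151
2014-11-18 to 2015-08-27: 283 days at 2.2% → €875,000 × 2.2% × 283/365 = €14,925.3425
2015-08-28 to 2015-10-31: 65 days at 1.15% → €875,000 × 1.15% × 65/365 = €1,791.9521
Total = €17,491.6096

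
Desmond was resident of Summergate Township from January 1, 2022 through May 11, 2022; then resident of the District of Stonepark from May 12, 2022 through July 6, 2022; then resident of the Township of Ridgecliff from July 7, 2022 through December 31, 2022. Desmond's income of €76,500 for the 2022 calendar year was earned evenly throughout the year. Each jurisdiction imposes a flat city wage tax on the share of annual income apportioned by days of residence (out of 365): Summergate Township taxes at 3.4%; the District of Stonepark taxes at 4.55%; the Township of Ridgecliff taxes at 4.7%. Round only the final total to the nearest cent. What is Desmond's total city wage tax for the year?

Summergate Township, January 1 – May 11, 2022: 131 days → €76,500 × 3.4% × 131/365 = €933.5096
The District of Stonepark, May 12 – July 6, 2022: 56 days → €76,500 × 4.55% × 56/365 = €534.0329
The Township of Ridgecliff, July 7 – December 31, 2022: 178 days → €76,500 × 4.7% × 178/365 = €1,753.4219
Total = €3,220.9644

€3,220.96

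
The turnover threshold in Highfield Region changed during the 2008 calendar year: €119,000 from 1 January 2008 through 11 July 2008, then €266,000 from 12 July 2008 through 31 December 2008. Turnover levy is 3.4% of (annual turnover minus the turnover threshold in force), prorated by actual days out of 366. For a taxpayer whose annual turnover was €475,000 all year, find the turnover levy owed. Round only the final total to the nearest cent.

1 January – 11 July 2008: 193 days, exemption €119,000 → (€475,000 − €119,000) × 3.4% × 193/366 = €6,382.7104
12 July – 31 December 2008: 173 days, exemption €266,000 → (€475,000 − €266,000) × 3.4% × 173/366 = €3,358.8470
Total = €9,741.5574

€9,741.56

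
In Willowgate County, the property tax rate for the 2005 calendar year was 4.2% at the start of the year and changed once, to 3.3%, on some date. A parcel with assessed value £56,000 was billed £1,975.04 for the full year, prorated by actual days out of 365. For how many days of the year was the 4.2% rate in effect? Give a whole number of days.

Let d = days at the first rate; then 365 − d days at the second rate.
£56,000 × [4.2%·d + 3.3%·(365−d)] / 365 = £1,975.04
Solving gives d = 92, so the new rate took effect on April 3, 2005.

92 days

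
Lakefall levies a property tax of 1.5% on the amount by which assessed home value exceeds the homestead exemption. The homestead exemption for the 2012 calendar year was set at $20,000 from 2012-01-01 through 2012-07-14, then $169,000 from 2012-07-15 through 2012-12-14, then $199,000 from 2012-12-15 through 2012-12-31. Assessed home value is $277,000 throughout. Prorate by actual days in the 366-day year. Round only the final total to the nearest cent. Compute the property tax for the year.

$2,795.98

2012-01-01 to 2012-07-14: 196 days, exemption $20,000 → ($277,000 − $20,000) × 1.5% × 196/366 = $2,064.4262
2012-07-15 to 2012-12-14: 153 days, exemption $169,000 → ($277,000 − $169,000) × 1.5% × 153/366 = $677.2131
2012-12-15 to 2012-12-31: 17 days, exemption $199,000 → ($277,000 − $199,000) × 1.5% × 17/366 = $54.3443
Total = $2,795.9836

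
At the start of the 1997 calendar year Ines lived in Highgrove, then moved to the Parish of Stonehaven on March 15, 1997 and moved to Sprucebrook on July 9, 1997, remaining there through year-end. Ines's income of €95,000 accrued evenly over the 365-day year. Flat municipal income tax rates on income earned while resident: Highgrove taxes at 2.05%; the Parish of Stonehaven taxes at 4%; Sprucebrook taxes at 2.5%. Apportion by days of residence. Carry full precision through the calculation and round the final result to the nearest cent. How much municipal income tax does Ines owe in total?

€2,742.38

Highgrove, January 1 – March 14, 1997: 73 days → €95,000 × 2.05% × 73/365 = €389.5000
The Parish of Stonehaven, March 15 – July 8, 1997: 116 days → €95,000 × 4% × 116/365 = €1,207.6712
Sprucebrook, July 9 – December 31, 1997: 176 days → €95,000 × 2.5% × 176/365 = €1,145.2055
Total = €2,742.3767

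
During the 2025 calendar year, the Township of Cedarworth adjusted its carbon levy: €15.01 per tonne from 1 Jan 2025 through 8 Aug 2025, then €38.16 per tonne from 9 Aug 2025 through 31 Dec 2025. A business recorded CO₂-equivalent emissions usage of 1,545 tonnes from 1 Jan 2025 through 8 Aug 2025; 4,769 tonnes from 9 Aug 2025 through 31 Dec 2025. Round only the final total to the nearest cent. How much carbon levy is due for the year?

1 Jan – 8 Aug 2025: 1,545 tonnes at €15.01/tonne → €23,190.45
9 Aug – 31 Dec 2025: 4,769 tonnes at €38.16/tonne → €181,985.04

€205,175.49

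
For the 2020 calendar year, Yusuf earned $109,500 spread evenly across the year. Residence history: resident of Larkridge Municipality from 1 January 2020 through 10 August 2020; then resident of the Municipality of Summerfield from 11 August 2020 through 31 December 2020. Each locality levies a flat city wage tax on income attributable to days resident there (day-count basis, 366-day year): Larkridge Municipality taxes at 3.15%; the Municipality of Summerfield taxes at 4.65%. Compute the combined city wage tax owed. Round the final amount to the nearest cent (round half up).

Larkridge Municipality, 1 January – 10 August 2020: 223 days → $109,500 × 3.15% × 223/366 = $2,101.5922
The Municipality of Summerfield, 11 August – 31 December 2020: 143 days → $109,500 × 4.65% × 143/366 = $1,989.3996
Total = $4,090.9918

$4,090.99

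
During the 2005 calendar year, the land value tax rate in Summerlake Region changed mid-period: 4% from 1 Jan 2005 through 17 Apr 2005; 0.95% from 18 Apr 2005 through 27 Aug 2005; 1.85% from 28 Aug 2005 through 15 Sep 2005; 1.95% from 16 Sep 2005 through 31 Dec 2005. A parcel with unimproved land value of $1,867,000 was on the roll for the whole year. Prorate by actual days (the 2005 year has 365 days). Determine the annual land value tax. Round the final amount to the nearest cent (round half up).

1 Jan – 17 Apr 2005: 107 days at 4% → $1,867,000 × 4% × 107/365 = $21,892.4932
18 Apr – 27 Aug 2005: 132 days at 0.95% → $1,867,000 × 0.95% × 132/365 = $6,414.2959
28 Aug – 15 Sep 2005: 19 days at 1.85% → $1,867,000 × 1.85% × 19/365 = $1,797.9466
16 Sep – 31 Dec 2005: 107 days at 1.95% → $1,867,000 × 1.95% × 107/365 = $10,672.5904
Total = $40,777.3260

$40,777.33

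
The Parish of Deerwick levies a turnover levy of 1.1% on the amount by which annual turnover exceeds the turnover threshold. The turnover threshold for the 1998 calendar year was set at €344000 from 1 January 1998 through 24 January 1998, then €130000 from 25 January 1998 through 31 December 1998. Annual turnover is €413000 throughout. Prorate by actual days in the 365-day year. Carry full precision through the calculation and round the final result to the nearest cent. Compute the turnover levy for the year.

1 January – 24 January 1998: 24 days, exemption €344000 → (€413000 − €344000) × 1.1% × 24/365 = €49.9068
25 January – 31 December 1998: 341 days, exemption €130000 → (€413000 − €130000) × 1.1% × 341/365 = €2908.3096
Total = €2958.2164

€2958.22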